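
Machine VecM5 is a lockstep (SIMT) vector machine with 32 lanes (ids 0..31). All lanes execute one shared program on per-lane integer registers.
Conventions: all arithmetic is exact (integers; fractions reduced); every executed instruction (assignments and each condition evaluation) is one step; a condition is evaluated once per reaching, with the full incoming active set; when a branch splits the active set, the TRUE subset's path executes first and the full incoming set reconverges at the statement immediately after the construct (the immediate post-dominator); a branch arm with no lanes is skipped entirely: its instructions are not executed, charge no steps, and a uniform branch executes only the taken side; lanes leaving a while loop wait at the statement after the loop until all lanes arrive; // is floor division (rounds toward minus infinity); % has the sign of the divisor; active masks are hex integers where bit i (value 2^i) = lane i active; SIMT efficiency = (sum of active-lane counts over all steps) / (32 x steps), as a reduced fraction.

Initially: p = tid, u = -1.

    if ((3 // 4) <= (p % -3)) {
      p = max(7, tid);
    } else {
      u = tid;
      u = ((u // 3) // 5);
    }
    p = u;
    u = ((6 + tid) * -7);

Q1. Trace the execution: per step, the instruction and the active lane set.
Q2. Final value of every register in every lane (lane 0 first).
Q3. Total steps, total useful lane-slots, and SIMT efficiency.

step 0: eval ((3 // 4) <= (p % -3))  0xffffffff
step 1: p <- max(7, tid)             0x49249249
step 2: u <- tid                     0xb6db6db6
step 3: u <- ((u // 3) // 5)         0xb6db6db6
step 4: p <- u                       0xffffffff
step 5: u <- ((6 + tid) * -7)        0xffffffff

Answer: 6 steps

p: -1,0,0,-1,0,0,-1,0,0,-1,0,0,-1,0,0,-1,1,1,-1,1,1,-1,1,1,-1,1,1,-1,1,1,-1,2
u: -42,-49,-56,-63,-70,-77,-84,-91,-98,-105,-112,-119,-126,-133,-140,-147,-154,-161,-168,-175,-182,-189,-196,-203,-210,-217,-224,-231,-238,-245,-252,-259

steps = 6; useful = 149; efficiency = 149/192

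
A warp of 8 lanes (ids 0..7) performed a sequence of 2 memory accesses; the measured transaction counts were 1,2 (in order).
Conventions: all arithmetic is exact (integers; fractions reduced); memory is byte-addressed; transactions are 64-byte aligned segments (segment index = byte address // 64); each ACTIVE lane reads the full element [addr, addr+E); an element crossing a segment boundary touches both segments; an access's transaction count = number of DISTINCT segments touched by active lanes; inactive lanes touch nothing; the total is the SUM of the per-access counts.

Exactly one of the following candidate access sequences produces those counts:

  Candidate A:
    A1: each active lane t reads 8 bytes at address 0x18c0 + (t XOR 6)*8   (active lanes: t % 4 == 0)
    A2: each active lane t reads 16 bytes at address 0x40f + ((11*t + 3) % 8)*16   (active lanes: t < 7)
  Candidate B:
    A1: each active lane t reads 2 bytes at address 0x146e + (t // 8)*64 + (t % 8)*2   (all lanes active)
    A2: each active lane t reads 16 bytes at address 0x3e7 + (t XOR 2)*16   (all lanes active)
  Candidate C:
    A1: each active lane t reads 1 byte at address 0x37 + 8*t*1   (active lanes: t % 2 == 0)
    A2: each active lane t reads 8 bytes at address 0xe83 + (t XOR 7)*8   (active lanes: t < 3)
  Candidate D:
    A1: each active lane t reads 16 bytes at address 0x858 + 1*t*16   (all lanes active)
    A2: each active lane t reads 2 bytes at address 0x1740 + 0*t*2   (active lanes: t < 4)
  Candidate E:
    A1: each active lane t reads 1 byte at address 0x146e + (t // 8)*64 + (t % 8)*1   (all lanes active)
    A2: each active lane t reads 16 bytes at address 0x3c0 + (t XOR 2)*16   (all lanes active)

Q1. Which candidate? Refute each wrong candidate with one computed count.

A: A2 gives 3 transactions, not 2
B: A2 gives 3 transactions, not 2
C: A1 gives 2 transactions, not 1
D: A1 gives 3 transactions, not 1
E: all counts match (1,2)

Answer: E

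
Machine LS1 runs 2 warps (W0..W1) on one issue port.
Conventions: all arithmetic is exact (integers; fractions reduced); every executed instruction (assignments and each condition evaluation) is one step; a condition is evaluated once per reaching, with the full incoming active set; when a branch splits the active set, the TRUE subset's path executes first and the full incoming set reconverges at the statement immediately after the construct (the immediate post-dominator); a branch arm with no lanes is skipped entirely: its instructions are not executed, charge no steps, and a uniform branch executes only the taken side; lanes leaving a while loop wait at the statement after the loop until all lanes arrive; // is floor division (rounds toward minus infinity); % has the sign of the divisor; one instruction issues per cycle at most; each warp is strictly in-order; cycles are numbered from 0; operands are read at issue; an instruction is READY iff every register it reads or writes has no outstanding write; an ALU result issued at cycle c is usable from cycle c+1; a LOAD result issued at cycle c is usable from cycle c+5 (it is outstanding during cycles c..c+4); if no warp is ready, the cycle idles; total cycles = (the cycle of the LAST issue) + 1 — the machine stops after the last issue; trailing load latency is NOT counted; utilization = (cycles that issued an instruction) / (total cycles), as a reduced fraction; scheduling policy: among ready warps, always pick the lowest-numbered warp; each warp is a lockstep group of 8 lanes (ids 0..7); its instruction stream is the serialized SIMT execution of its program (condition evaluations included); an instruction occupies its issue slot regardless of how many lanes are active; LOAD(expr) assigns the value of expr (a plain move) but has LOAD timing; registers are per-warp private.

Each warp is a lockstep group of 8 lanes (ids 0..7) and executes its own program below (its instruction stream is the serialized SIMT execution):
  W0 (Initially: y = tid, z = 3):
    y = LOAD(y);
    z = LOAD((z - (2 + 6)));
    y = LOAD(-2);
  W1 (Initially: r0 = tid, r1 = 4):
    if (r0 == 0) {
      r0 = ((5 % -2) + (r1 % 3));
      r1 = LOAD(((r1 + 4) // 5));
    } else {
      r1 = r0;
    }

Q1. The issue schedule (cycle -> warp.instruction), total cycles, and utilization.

cycle 0: W0.I0
cycle 1: W0.I1
cycle 2: W1.I0
cycle 3: W1.I1
cycle 4: W1.I2
cycle 5: W0.I2
cycle 6: idle
cycle 7: idle
cycle 8: idle
cycle 9: W1.I3

Answer: 10 cycles, utilization 7/10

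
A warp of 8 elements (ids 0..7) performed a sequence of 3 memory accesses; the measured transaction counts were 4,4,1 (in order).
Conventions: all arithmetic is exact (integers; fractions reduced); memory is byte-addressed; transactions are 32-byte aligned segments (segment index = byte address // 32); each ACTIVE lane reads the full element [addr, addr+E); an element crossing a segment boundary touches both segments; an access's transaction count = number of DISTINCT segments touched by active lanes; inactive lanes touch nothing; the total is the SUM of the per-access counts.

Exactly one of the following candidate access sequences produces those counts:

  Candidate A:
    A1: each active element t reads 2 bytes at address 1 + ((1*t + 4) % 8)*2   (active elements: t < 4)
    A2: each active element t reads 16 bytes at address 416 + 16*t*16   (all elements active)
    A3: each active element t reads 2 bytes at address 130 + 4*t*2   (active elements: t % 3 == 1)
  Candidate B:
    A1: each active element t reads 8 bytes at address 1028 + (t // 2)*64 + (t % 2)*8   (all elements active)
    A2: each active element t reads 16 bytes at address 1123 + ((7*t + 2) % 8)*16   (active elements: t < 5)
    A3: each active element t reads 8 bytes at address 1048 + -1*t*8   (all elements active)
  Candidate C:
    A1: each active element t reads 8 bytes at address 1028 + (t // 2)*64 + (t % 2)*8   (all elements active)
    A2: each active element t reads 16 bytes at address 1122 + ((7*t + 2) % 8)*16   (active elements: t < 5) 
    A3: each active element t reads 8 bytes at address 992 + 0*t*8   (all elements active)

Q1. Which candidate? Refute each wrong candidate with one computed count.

A: A1 gives 1 transaction, not 4
B: A3 gives 2 transactions, not 1
C: all counts match (4,4,1)

Answer: C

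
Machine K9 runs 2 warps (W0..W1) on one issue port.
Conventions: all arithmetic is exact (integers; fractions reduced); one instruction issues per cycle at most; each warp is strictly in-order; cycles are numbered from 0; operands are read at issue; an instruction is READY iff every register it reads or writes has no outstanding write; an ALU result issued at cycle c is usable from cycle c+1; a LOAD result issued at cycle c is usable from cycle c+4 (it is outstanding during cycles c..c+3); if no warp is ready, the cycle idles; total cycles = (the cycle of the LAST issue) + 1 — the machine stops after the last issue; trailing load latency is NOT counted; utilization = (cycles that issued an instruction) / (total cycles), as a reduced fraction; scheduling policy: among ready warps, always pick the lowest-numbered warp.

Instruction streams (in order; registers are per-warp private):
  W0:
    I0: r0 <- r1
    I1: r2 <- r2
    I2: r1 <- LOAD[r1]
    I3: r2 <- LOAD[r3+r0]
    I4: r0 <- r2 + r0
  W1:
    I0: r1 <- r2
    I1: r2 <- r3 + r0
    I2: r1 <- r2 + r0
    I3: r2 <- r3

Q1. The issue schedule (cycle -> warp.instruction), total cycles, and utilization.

cycle 0: W0.I0
cycle 1: W0.I1
cycle 2: W0.I2
cycle 3: W0.I3
cycle 4: W1.I0
cycle 5: W1.I1
cycle 6: W1.I2
cycle 7: W0.I4
cycle 8: W1.I3

Answer: 9 cycles, utilization 1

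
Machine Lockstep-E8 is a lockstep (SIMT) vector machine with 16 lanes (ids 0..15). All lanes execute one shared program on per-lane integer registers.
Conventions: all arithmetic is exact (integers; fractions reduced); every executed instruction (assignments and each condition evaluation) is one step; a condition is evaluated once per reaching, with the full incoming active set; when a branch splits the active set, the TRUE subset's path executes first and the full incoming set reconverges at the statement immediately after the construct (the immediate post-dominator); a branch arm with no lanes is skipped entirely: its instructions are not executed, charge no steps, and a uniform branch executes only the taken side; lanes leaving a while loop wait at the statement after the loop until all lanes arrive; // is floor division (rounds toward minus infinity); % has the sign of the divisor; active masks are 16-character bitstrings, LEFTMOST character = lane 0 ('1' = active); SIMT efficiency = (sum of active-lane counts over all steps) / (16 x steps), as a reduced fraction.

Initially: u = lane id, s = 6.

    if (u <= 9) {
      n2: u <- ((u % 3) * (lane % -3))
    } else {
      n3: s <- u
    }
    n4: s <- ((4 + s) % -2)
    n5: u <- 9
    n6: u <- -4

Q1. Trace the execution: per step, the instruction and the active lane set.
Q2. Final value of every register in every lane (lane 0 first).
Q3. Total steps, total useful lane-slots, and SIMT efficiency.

step 0: eval (u <= 9)                1111111111111111
step 1: u <- ((u % 3) * (lane % -3)) 1111111111000000
step 2: s <- u                       0000000000111111
step 3: s <- ((4 + s) % -2)          1111111111111111
step 4: u <- 9                       1111111111111111
step 5: u <- -4                      1111111111111111

Answer: 6 steps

u: -4,-4,-4,-4,-4,-4,-4,-4,-4,-4,-4,-4,-4,-4,-4,-4
s: 0,0,0,0,0,0,0,0,0,0,0,-1,0,-1,0,-1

steps = 6; useful = 80; efficiency = 80/96 = 5/6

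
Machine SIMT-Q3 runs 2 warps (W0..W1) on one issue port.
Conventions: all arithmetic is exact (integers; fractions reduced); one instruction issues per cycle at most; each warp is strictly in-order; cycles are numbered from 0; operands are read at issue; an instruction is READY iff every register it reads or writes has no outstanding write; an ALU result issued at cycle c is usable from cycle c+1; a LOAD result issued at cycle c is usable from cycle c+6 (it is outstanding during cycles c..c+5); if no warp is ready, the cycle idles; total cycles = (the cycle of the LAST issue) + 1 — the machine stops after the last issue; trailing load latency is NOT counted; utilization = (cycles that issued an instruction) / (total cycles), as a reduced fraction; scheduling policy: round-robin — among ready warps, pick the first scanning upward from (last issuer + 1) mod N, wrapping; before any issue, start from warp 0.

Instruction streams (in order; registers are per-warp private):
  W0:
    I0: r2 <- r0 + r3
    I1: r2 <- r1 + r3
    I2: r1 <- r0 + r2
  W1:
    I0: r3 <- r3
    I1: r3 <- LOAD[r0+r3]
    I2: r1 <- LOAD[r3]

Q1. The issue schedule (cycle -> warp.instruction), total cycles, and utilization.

cycle 0: W0.I0
cycle 1: W1.I0
cycle 2: W0.I1
cycle 3: W1.I1
cycle 4: W0.I2
cycle 5: idle
cycle 6: idle
cycle 7: idle
cycle 8: idle
cycle 9: W1.I2

Answer: 10 cycles, utilization 3/5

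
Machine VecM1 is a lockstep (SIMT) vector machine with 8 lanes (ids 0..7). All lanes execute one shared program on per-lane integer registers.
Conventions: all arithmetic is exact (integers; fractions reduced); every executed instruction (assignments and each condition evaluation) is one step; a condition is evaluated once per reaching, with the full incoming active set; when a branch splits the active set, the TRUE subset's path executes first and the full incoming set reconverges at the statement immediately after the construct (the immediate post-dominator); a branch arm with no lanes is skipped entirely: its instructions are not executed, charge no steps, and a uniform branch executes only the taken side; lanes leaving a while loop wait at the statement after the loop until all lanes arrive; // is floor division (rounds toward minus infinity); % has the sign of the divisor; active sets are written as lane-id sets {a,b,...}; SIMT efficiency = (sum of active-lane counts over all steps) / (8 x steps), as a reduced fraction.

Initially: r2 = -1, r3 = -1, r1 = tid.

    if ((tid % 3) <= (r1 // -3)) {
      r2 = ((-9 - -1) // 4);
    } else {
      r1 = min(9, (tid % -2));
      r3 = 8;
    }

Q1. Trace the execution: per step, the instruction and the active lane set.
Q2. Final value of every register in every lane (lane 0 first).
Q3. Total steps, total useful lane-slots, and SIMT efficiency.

step 0: eval ((tid % 3) <= (r1 // -3)) {0,1,2,3,4,5,6,7}
step 1: r2 <- ((-9 - -1) // 4)       {0}
step 2: r1 <- min(9, (tid % -2))     {1,2,3,4,5,6,7}
step 3: r3 <- 8                      {1,2,3,4,5,6,7}

Answer: 4 steps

r2: -2,-1,-1,-1,-1,-1,-1,-1
r3: -1,8,8,8,8,8,8,8
r1: 0,-1,0,-1,0,-1,0,-1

steps = 4; useful = 23; efficiency = 23/32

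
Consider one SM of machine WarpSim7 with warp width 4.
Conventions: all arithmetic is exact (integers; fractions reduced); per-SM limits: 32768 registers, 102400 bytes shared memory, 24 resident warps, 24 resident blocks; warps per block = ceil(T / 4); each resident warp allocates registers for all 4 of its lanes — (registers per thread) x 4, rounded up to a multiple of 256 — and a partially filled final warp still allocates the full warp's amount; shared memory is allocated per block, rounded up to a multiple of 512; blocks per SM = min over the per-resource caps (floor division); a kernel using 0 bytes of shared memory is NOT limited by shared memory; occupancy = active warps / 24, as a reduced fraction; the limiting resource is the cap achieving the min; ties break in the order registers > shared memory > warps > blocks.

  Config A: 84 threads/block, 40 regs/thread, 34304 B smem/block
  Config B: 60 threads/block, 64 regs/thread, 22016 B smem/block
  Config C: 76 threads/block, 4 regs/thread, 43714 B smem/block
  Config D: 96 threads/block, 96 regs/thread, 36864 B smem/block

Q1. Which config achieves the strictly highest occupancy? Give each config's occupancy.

occupancies: A 7/8, B 5/8, C 19/24, D 1

Answer: D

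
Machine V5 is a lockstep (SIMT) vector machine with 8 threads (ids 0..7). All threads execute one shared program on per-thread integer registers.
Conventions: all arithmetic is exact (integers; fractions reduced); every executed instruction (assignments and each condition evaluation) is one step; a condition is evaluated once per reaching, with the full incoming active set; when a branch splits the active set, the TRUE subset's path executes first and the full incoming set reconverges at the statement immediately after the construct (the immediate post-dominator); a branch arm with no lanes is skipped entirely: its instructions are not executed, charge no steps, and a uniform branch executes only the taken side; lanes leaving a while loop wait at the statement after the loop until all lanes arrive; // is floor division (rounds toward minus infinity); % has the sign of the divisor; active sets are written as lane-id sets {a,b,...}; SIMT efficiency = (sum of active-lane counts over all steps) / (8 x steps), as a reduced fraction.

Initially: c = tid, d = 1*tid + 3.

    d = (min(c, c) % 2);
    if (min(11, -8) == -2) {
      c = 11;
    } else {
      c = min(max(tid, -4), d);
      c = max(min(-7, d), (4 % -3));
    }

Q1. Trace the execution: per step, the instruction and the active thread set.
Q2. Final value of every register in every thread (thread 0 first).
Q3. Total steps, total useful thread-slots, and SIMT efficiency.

step 0: d <- (min(c, c) % 2)         {0,1,2,3,4,5,6,7}
step 1: eval (min(11, -8) == -2)     {0,1,2,3,4,5,6,7}
step 2: c <- min(max(tid, -4), d)    {0,1,2,3,4,5,6,7}
step 3: c <- max(min(-7, d), (4 % -3)) {0,1,2,3,4,5,6,7}

Answer: 4 steps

c: -2,-2,-2,-2,-2,-2,-2,-2
d: 0,1,0,1,0,1,0,1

steps = 4; useful = 32; efficiency = 32/32 = 1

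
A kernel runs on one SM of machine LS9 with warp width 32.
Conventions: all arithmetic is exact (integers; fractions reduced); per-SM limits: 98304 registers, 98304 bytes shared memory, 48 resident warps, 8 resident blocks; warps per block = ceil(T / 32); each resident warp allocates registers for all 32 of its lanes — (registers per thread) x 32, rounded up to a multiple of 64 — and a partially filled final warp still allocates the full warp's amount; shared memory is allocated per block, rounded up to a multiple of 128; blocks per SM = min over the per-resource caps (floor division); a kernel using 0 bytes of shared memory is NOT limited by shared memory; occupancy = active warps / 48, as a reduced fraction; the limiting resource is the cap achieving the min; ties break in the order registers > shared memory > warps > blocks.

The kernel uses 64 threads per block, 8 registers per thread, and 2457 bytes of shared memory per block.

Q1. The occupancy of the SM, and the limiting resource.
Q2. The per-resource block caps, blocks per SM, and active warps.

Answer: occupancy 1/3, limited by blocks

registers: 192 blocks
shared memory: 38 blocks
warps: 24 blocks
blocks: 8 blocks

Answer: 8 blocks, 16 active warps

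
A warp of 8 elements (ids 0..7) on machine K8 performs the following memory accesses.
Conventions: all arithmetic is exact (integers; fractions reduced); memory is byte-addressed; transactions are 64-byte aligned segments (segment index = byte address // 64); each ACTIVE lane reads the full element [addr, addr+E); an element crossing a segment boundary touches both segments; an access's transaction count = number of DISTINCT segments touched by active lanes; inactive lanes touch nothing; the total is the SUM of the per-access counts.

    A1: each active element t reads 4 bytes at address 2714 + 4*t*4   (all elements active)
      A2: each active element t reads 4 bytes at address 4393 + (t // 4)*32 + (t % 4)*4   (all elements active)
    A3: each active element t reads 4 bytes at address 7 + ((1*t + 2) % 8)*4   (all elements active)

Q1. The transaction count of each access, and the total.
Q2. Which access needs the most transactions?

A1: 3 transactions
A2: 2 transactions
A3: 1 transaction

Answer: 3,2,1; total 6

Answer: A1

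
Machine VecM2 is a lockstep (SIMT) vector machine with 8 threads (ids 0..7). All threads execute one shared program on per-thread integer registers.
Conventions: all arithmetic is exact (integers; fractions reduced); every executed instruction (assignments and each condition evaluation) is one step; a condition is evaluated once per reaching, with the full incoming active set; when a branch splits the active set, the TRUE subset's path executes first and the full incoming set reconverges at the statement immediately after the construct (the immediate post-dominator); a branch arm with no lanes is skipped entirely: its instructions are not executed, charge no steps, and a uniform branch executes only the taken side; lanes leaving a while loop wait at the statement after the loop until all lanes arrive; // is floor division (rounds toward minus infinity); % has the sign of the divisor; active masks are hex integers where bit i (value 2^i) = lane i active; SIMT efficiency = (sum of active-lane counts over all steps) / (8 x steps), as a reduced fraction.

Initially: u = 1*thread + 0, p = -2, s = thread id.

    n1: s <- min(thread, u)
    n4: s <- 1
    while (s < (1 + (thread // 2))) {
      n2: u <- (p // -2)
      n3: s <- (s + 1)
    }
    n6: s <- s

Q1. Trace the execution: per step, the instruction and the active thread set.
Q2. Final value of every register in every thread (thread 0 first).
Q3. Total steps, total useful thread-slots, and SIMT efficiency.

step 0: s <- min(thread, u)          0xff
step 1: s <- 1                       0xff
step 2: eval (s < (1 + (thread // 2))) 0xff
step 3: u <- (p // -2)               0xfc
step 4: s <- (s + 1)                 0xfc
step 5: eval (s < (1 + (thread // 2))) 0xfc
step 6: u <- (p // -2)               0xf0
step 7: s <- (s + 1)                 0xf0
step 8: eval (s < (1 + (thread // 2))) 0xf0
step 9: u <- (p // -2)               0xc0
step 10: s <- (s + 1)                 0xc0
step 11: eval (s < (1 + (thread // 2))) 0xc0
step 12: s <- s                       0xff

Answer: 13 steps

u: 0,1,1,1,1,1,1,1
p: -2,-2,-2,-2,-2,-2,-2,-2
s: 1,1,2,2,3,3,4,4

steps = 13; useful = 68; efficiency = 68/104 = 17/26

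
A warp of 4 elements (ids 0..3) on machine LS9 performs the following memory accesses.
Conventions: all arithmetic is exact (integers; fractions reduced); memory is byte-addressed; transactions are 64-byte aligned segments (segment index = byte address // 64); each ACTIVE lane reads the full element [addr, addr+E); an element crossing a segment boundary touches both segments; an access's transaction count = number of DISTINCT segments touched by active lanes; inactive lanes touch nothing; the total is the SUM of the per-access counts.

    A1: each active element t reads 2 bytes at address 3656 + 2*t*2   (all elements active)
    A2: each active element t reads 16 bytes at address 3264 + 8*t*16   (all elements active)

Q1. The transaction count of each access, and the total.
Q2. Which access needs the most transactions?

A1: 1 transaction
A2: 4 transactions

Answer: 1,4; total 5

Answer: A2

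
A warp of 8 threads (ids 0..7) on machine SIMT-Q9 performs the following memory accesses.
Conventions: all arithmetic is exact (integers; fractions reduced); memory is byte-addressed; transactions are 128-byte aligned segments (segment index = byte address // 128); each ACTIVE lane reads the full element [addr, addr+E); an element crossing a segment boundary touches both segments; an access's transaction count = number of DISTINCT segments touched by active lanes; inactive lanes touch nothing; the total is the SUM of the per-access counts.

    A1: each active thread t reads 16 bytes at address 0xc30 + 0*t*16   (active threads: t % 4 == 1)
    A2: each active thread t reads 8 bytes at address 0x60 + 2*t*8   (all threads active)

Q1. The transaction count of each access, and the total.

A1: 1 transaction
A2: 2 transactions

Answer: 1,2; total 3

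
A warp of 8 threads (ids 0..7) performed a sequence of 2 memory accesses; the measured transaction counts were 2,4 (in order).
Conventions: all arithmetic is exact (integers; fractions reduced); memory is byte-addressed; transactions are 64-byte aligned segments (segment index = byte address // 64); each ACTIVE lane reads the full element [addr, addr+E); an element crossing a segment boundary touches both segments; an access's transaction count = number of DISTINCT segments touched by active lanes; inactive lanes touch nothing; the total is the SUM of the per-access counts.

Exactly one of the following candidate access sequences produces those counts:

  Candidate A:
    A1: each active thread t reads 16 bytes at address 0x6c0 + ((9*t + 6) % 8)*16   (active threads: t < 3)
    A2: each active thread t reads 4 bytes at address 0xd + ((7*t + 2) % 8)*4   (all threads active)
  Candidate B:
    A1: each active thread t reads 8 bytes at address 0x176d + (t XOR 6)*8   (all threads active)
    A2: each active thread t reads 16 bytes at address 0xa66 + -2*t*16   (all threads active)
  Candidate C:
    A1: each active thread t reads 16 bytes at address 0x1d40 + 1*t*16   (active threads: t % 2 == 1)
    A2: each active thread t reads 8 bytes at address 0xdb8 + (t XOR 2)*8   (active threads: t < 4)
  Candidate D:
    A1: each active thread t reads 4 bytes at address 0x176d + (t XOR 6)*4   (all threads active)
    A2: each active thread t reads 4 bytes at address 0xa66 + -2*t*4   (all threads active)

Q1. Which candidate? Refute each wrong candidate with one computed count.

A: A2 gives 1 transaction, not 4
C: A2 gives 2 transactions, not 4
D: A2 gives 2 transactions, not 4
B: all counts match (2,4)

Answer: B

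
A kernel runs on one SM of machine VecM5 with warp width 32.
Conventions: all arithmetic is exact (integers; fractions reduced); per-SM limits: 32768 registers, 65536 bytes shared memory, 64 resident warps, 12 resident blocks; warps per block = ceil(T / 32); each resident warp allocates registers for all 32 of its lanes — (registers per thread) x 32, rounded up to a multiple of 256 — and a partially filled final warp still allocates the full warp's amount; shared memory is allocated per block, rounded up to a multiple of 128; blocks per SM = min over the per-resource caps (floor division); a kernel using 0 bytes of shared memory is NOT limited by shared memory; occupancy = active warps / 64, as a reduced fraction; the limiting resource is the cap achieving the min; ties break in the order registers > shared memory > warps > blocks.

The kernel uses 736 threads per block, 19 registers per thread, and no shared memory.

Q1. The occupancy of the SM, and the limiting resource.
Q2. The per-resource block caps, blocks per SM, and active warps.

Answer: occupancy 23/64, limited by registers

registers: 1 block
shared memory: no limit (kernel uses none)
warps: 2 blocks
blocks: 12 blocks

Answer: 1 block, 23 active warps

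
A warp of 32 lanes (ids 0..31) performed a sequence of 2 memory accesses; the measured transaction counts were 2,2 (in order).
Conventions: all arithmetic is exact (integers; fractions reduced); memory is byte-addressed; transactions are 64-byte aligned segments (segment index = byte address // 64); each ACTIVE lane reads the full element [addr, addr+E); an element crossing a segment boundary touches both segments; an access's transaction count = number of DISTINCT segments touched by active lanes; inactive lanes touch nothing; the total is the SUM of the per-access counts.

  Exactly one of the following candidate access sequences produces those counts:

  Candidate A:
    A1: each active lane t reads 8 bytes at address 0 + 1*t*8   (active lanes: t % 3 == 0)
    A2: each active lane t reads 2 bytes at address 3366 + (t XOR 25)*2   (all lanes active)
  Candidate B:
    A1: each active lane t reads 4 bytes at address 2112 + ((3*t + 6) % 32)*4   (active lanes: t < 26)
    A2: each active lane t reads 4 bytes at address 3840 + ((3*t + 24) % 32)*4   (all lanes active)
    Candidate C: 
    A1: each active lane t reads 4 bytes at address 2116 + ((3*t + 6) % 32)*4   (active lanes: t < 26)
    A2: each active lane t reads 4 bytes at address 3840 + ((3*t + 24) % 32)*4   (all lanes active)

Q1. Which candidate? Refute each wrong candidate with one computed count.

A: A1 gives 4 transactions, not 2
C: A1 gives 3 transactions, not 2
B: all counts match (2,2)

Answer: B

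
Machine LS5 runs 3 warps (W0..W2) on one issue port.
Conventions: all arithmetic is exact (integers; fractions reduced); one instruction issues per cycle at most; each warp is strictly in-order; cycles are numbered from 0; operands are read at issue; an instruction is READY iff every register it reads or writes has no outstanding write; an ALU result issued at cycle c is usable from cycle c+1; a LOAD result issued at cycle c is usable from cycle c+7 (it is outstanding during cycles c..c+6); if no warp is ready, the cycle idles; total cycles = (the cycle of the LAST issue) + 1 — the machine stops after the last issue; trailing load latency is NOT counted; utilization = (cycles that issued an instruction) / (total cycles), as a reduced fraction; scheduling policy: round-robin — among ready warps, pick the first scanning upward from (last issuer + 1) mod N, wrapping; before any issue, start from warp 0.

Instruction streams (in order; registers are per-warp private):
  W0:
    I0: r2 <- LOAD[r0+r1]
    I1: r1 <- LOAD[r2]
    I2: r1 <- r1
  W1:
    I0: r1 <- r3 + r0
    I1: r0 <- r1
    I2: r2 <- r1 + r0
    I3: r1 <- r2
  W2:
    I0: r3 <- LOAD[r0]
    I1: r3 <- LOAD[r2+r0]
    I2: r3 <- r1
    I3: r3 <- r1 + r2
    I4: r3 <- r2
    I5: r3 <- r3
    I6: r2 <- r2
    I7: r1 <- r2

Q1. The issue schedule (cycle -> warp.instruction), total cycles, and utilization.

cycle 0: W0.I0
cycle 1: W1.I0
cycle 2: W2.I0
cycle 3: W1.I1
cycle 4: W1.I2
cycle 5: W1.I3
cycle 6: idle
cycle 7: W0.I1
cycle 8: idle
cycle 9: W2.I1
cycle 10: idle
cycle 11: idle
cycle 12: idle
cycle 13: idle
cycle 14: W0.I2
cycle 15: idle
cycle 16: W2.I2
cycle 17: W2.I3
cycle 18: W2.I4
cycle 19: W2.I5
cycle 20: W2.I6
cycle 21: W2.I7

Answer: 22 cycles, utilization 15/22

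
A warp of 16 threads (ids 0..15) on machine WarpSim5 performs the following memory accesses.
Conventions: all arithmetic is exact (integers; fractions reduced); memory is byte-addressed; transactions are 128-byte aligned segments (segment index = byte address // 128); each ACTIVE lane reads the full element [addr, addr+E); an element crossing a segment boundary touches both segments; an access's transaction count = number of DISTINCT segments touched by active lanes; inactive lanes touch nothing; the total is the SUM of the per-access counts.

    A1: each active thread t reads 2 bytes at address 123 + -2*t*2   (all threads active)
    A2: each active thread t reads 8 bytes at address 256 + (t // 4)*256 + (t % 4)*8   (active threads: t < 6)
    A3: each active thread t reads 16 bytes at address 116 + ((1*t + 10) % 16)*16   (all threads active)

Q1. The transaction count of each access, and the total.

A1: 1 transaction
A2: 2 transactions
A3: 3 transactions

Answer: 1,2,3; total 6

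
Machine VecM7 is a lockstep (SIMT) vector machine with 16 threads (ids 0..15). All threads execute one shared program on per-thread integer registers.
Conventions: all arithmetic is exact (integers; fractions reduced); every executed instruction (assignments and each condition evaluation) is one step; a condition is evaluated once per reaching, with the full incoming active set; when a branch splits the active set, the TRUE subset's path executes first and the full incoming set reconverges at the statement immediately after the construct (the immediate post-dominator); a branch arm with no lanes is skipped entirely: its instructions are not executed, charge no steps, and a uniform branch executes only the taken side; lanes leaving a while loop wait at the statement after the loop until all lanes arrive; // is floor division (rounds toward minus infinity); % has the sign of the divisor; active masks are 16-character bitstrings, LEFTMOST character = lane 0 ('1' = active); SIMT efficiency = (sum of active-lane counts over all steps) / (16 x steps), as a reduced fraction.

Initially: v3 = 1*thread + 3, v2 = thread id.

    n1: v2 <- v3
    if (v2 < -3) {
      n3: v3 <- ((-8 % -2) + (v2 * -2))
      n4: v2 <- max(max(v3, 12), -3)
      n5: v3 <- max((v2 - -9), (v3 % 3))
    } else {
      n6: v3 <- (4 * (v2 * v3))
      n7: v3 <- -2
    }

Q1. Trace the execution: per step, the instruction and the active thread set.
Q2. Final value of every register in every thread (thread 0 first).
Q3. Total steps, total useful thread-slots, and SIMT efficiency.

step 0: v2 <- v3                     1111111111111111
step 1: eval (v2 < -3)               1111111111111111
step 2: v3 <- (4 * (v2 * v3))        1111111111111111
step 3: v3 <- -2                     1111111111111111

Answer: 4 steps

v3: -2,-2,-2,-2,-2,-2,-2,-2,-2,-2,-2,-2,-2,-2,-2,-2
v2: 3,4,5,6,7,8,9,10,11,12,13,14,15,16,17,18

steps = 4; useful = 64; efficiency = 64/64 = 1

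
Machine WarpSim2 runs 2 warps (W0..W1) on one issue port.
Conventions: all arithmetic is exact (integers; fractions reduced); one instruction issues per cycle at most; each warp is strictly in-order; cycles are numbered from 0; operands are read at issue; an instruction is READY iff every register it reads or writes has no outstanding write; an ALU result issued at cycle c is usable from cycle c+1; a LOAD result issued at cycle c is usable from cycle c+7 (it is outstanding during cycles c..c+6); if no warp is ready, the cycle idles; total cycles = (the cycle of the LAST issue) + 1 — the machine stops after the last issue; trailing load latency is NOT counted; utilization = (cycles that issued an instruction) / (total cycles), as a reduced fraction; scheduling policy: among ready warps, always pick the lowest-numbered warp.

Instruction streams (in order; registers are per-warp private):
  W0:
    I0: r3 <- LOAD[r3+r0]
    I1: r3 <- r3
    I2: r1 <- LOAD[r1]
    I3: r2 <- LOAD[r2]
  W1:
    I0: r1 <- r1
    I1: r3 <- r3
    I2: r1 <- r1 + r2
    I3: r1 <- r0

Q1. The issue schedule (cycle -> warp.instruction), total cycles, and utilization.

cycle 0: W0.I0
cycle 1: W1.I0
cycle 2: W1.I1
cycle 3: W1.I2
cycle 4: W1.I3
cycle 5: idle
cycle 6: idle
cycle 7: W0.I1
cycle 8: W0.I2
cycle 9: W0.I3

Answer: 10 cycles, utilization 4/5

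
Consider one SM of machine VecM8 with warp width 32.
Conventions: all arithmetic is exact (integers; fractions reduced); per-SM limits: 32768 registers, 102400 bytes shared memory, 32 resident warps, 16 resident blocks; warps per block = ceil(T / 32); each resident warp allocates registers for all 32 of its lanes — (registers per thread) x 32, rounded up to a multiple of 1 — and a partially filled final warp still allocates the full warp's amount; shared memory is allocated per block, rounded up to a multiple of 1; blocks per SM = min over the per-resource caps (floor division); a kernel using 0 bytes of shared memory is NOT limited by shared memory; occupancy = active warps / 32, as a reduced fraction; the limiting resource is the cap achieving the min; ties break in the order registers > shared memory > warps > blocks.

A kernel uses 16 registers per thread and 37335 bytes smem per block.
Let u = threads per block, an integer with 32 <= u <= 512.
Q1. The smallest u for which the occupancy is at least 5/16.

Answer: u = 129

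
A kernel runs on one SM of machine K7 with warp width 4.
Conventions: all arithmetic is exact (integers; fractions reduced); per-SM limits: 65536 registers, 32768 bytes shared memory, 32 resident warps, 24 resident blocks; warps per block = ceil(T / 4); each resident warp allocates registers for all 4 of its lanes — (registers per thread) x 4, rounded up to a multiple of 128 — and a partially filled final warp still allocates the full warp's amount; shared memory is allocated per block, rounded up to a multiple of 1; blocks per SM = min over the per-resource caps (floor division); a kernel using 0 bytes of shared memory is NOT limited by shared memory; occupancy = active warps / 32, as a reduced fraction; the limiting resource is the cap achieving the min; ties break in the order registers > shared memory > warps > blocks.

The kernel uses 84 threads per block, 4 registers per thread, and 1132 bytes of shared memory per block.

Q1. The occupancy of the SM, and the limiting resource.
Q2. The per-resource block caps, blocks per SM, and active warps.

Answer: occupancy 21/32, limited by warps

registers: 24 blocks
shared memory: 28 blocks
warps: 1 block
blocks: 24 blocks

Answer: 1 block, 21 active warps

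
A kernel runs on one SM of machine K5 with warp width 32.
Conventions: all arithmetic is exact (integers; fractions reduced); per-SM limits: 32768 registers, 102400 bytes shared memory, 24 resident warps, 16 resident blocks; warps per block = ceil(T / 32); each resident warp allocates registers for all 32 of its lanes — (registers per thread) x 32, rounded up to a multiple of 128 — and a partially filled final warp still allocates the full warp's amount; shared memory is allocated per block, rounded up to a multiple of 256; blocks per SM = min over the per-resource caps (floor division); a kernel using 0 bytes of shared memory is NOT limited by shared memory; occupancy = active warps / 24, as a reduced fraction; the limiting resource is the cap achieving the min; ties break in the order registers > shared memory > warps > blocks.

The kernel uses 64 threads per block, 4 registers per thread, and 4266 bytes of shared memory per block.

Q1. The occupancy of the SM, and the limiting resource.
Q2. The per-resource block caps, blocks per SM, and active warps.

Answer: occupancy 1, limited by warps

registers: 128 blocks
shared memory: 23 blocks
warps: 12 blocks
blocks: 16 blocks

Answer: 12 blocks, 24 active warps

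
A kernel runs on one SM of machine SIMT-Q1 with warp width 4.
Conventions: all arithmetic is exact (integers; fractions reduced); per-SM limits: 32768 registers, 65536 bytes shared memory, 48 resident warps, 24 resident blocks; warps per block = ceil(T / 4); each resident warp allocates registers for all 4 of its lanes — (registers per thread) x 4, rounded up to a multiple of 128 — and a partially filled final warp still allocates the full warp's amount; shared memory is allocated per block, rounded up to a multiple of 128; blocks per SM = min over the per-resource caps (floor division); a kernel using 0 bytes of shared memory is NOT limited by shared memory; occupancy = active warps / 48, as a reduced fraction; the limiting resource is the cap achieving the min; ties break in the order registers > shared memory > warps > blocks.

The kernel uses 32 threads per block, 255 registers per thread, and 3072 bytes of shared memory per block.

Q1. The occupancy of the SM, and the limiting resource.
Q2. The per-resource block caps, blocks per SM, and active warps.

Answer: occupancy 2/3, limited by registers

registers: 4 blocks
shared memory: 21 blocks
warps: 6 blocks
blocks: 24 blocks

Answer: 4 blocks, 32 active warps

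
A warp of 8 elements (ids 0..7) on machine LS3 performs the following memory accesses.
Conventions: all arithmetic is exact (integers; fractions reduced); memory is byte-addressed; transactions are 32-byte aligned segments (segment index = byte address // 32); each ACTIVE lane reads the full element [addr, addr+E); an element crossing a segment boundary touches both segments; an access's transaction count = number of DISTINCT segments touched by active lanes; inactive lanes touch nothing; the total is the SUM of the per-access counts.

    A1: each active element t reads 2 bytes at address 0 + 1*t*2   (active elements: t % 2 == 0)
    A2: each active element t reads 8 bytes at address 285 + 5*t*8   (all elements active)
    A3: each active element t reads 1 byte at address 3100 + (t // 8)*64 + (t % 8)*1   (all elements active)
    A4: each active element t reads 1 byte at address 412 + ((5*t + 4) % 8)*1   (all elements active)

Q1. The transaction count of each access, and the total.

A1: 1 transaction
A2: 10 transactions
A3: 2 transactions
A4: 2 transactions

Answer: 1,10,2,2; total 15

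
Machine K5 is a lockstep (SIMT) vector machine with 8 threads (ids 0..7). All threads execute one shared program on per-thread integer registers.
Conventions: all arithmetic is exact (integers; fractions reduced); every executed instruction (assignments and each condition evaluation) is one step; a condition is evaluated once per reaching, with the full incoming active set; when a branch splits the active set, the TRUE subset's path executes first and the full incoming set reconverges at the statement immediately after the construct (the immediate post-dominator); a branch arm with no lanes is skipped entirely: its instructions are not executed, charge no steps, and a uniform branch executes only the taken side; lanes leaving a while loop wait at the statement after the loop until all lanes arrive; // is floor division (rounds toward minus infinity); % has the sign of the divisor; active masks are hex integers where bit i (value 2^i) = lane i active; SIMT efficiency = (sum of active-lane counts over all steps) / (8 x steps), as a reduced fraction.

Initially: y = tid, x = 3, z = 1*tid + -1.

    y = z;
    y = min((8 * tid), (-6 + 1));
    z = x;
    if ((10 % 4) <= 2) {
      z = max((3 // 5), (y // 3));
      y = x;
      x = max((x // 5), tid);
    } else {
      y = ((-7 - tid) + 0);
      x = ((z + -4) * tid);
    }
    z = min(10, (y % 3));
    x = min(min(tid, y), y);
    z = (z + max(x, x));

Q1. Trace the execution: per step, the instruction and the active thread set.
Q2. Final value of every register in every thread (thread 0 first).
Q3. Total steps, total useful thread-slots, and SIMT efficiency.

step 0: y <- z                       0xff
step 1: y <- min((8 * tid), (-6 + 1)) 0xff
step 2: z <- x                       0xff
step 3: eval ((10 % 4) <= 2)         0xff
step 4: z <- max((3 // 5), (y // 3)) 0xff
step 5: y <- x                       0xff
step 6: x <- max((x // 5), tid)      0xff
step 7: z <- min(10, (y % 3))        0xff
step 8: x <- min(min(tid, y), y)     0xff
step 9: z <- (z + max(x, x))         0xff

Answer: 10 steps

y: 3,3,3,3,3,3,3,3
x: 0,1,2,3,3,3,3,3
z: 0,1,2,3,3,3,3,3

steps = 10; useful = 80; efficiency = 80/80 = 1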